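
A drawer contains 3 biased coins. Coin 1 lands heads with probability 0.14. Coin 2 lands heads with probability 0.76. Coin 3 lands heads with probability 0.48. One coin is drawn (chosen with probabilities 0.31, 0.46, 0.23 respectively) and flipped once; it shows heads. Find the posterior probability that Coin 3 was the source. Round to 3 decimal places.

P(heads|C1) = 0.14; P(heads|C2) = 0.76; P(heads|C3) = 0.48.
Prior × likelihood for each source: 0.31·0.14=0.04340, 0.46·0.76=0.3496, 0.23·0.48=0.1104. Summing gives P(heads) = 0.50340.
P(Coin 3 | heads) = 0.1104 / 0.50340 = 0.219.

Posterior probability ≈ 0.219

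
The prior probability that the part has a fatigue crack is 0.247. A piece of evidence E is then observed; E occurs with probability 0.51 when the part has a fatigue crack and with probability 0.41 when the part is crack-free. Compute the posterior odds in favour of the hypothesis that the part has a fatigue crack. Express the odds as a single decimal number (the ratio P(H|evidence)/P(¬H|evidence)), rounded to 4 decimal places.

Prior odds = 0.247/(1−0.247) = 0.32802.
Likelihood ratio for E = 0.51/0.41 = 1.2439.
Posterior odds = prior odds × LR = 0.40803.

Posterior odds ≈ 0.4080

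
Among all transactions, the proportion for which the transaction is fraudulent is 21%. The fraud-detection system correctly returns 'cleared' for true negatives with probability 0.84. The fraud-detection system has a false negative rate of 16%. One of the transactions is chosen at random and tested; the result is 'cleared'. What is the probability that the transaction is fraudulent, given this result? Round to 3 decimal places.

P(H | E) ≈ 0.048

Write H for 'the transaction is fraudulent'. Prior odds H:¬H = 0.21/0.79 = 0.26582. For the 'cleared' outcome, the likelihood ratio is 0.16/0.84 = 0.19048.
Posterior odds = 0.26582 × 0.19048 = 0.050633, so P(H|E) = 0.050633/(1+0.050633) = 0.048.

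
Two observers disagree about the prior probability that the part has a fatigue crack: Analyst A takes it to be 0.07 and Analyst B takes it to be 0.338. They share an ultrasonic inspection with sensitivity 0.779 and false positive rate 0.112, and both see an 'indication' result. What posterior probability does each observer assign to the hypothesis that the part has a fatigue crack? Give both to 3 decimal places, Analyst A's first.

Analyst A: 0.344; Analyst B: 0.780

The likelihood ratio for an 'indication' result is 0.779/0.112 = 6.9554.
Analyst A: prior odds 0.07/0.93 = 0.075269; posterior odds 0.52352; posterior probability 0.344.
Analyst B: prior odds 0.338/0.662 = 0.51057; posterior odds 3.5512; posterior probability 0.780.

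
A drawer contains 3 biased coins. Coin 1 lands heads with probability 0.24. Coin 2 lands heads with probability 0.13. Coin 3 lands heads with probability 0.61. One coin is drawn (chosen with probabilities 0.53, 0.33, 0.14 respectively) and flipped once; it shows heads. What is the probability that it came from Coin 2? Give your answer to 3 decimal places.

Posterior probability ≈ 0.168

Tabulate prior·likelihood by source: [1] prior 0.53, lik 0.24, product 0.1272; [2] prior 0.33, lik 0.13, product 0.04290; [3] prior 0.14, lik 0.61, product 0.08540.
Normalizing constant = 0.25550; the posterior for Coin 2 is its product over the sum, 0.04290/0.25550 = 0.168.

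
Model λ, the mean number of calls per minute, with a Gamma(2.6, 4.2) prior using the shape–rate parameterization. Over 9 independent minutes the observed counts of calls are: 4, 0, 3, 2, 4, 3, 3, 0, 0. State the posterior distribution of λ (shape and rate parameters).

Total count ∑xᵢ = 19 over n = 9 minutes.
Gamma is conjugate to the Poisson likelihood: posterior is Gamma(shape = 2.6+19 = 21.6, rate = 4.2+9 = 13.2).

Posterior: Gamma(shape=21.6, rate=13.2)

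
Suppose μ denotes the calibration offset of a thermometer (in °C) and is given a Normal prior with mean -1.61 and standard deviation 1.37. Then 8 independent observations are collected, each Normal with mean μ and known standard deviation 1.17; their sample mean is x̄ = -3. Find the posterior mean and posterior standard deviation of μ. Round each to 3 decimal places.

Posterior mean ≈ -2.884; posterior SD ≈ 0.396

Prior precision 1/τ₀² = 1/1.37² = 0.532793; data precision n/σ² = 8/1.17² = 5.84411.
Posterior precision = 0.532793 + 5.84411 = 6.37690, giving posterior SD = 1/√6.37690 = 0.396.
Posterior mean = (0.532793·-1.61 + 5.84411·-3) / 6.37690 = -2.884.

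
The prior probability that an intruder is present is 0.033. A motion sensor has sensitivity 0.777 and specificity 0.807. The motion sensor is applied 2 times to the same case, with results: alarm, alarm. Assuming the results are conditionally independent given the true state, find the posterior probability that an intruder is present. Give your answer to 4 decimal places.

Posterior P(H) ≈ 0.3561

Let H be the event that an intruder is present; start with P(H) = 0.033. P('alarm'|H) = 0.777, P('alarm'|¬H) = 0.193.
Update on result 1 ('alarm'): P(H) ← 0.777·0.0330 / (0.777·0.0330 + 0.193·0.9670) = 0.025641/0.21227 = 0.1208.
Update on result 2 ('alarm'): P(H) ← 0.777·0.1208 / (0.777·0.1208 + 0.193·0.8792) = 0.093856/0.26354 = 0.3561.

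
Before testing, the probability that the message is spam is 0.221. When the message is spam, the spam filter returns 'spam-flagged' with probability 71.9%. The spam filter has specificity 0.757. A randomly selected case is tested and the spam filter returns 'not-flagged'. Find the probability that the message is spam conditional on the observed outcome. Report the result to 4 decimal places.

Let H be the event that the message is spam. P(H) = 0.221, so P(¬H) = 0.779. With E the 'not-flagged' result, P(E|H) = 0.281 and P(E|¬H) = 0.757.
P(E) = 0.281·0.221 + 0.757·0.779 = 0.062101 + 0.58970 = 0.65180.
By Bayes' theorem, P(H|E) = 0.062101 / 0.65180 = 0.0953.

P(H | E) ≈ 0.0953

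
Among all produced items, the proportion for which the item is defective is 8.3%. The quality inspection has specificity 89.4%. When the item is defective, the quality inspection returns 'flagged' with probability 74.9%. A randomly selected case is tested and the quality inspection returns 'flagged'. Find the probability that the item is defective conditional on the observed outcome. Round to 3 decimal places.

Let H be the event that the item is defective. P(H) = 0.083, so P(¬H) = 0.917. With E the 'flagged' result, P(E|H) = 0.749 and P(E|¬H) = 0.106.
P(E) = 0.749·0.083 + 0.106·0.917 = 0.062167 + 0.097202 = 0.15937.
By Bayes' theorem, P(H|E) = 0.062167 / 0.15937 = 0.390.

P(H | E) ≈ 0.390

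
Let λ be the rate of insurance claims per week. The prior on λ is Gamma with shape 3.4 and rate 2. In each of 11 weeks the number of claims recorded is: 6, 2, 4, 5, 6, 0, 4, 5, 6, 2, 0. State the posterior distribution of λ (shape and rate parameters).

The Poisson likelihood adds the total count to the shape and the number of exposure periods to the rate. Here ∑xᵢ = 40 and n = 11, so shape 3.4→43.4 and rate 2→13.

Posterior: Gamma(shape=43.4, rate=13)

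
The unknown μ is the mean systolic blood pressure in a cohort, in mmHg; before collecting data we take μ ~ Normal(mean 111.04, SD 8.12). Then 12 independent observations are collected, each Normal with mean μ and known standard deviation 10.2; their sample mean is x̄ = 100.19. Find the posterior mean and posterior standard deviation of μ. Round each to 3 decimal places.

Posterior mean ≈ 101.451; posterior SD ≈ 2.768

With known σ, the Normal prior is conjugate. Weight on the data is w = (n/σ²)/(n/σ² + 1/τ₀²) = 0.115340/(0.115340+0.0151666) = 0.88379.
Posterior mean = w·x̄ + (1−w)·μ₀ = 0.88379·100.19 + 0.11621·111.04 = 101.451. Posterior variance = 1/(0.115340+0.0151666) = 7.66243, so SD = 2.768.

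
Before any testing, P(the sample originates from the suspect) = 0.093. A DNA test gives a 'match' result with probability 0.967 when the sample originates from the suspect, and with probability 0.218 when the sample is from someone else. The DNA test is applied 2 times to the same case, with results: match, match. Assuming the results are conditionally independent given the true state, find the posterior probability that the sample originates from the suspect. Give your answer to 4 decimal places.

Posterior P(H) ≈ 0.6686

Let H be the event that the sample originates from the suspect; start with P(H) = 0.093. P('match'|H) = 0.967, P('match'|¬H) = 0.218.
Update on result 1 ('match'): P(H) ← 0.967·0.0930 / (0.967·0.0930 + 0.218·0.9070) = 0.089931/0.28766 = 0.3126.
Update on result 2 ('match'): P(H) ← 0.967·0.3126 / (0.967·0.3126 + 0.218·0.6874) = 0.30232/0.45216 = 0.6686.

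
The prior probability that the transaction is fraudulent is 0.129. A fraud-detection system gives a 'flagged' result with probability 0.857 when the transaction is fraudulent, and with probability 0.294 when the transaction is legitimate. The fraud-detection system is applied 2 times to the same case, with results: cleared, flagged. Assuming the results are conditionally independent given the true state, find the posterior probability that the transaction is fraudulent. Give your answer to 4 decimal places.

Posterior P(H) ≈ 0.0804

With H the event that the transaction is fraudulent, the joint likelihood of the observed sequence is P(data|H) = 0.143·0.857 = 0.12255 and P(data|¬H) = 0.706·0.294 = 0.20756.
Bayes: P(H|data) = 0.129·0.12255 / (0.129·0.12255 + 0.871·0.20756) = 0.015809/0.19660 = 0.0804.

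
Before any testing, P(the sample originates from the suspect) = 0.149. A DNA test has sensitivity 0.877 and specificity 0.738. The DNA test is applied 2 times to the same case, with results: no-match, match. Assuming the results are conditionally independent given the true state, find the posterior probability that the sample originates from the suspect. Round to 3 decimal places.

Let H be the event that the sample originates from the suspect; start with P(H) = 0.149. P('match'|H) = 0.877, P('match'|¬H) = 0.262.
Update on result 1 ('no-match'): P(H) ← 0.123·0.1490 / (0.123·0.1490 + 0.738·0.8510) = 0.018327/0.64636 = 0.0284.
Update on result 2 ('match'): P(H) ← 0.877·0.0284 / (0.877·0.0284 + 0.262·0.9716) = 0.024866/0.27944 = 0.0890.

Posterior P(H) ≈ 0.089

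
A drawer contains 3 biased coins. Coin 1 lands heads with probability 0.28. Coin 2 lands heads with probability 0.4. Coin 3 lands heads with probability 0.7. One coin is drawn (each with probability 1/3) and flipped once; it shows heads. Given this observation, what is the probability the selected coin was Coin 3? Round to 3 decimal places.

Posterior probability ≈ 0.507

Tabulate prior·likelihood by source: [1] prior 0.333333, lik 0.28, product 0.09333; [2] prior 0.333333, lik 0.4, product 0.1333; [3] prior 0.333333, lik 0.7, product 0.2333.
Normalizing constant = 0.46000; the posterior for Coin 3 is its product over the sum, 0.2333/0.46000 = 0.507.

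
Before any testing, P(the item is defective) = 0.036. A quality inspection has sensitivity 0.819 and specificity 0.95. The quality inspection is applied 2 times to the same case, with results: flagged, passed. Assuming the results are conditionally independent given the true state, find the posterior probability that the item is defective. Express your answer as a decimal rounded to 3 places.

With H the event that the item is defective, the joint likelihood of the observed sequence is P(data|H) = 0.819·0.181 = 0.14824 and P(data|¬H) = 0.05·0.95 = 0.047500.
Bayes: P(H|data) = 0.036·0.14824 / (0.036·0.14824 + 0.964·0.047500) = 0.0053366/0.051127 = 0.1044.

Posterior P(H) ≈ 0.104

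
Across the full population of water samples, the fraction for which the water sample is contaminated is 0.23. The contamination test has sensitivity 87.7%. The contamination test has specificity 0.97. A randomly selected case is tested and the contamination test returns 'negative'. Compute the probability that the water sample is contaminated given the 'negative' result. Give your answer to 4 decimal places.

Write H for 'the water sample is contaminated'. Prior odds H:¬H = 0.23/0.77 = 0.29870. For the 'negative' outcome, the likelihood ratio is 0.123/0.97 = 0.12680.
Posterior odds = 0.29870 × 0.12680 = 0.037877, so P(H|E) = 0.037877/(1+0.037877) = 0.0365.

P(H | E) ≈ 0.0365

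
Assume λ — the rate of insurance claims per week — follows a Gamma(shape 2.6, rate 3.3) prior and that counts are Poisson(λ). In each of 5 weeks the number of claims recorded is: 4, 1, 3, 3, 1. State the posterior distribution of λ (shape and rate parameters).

Posterior: Gamma(shape=14.6, rate=8.3)

The Poisson likelihood adds the total count to the shape and the number of exposure periods to the rate. Here ∑xᵢ = 12 and n = 5, so shape 2.6→14.6 and rate 3.3→8.3.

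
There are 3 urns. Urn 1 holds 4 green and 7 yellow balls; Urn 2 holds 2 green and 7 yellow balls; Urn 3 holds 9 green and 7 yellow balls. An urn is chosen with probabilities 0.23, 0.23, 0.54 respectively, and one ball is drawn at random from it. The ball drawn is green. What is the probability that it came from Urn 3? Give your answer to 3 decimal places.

Posterior probability ≈ 0.693

P(green|Urn 1) = 0.3636; P(green|Urn 2) = 0.2222; P(green|Urn 3) = 0.5625.
Prior × likelihood for each source: 0.23·0.3636=0.08364, 0.23·0.2222=0.05111, 0.54·0.5625=0.3038. Summing gives P(green) = 0.43850.
P(Urn 3 | green) = 0.3038 / 0.43850 = 0.693.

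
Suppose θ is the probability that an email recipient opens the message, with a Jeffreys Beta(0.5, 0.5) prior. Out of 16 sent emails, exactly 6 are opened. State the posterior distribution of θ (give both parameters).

The binomial likelihood is conjugate to the Beta prior: with 6 successes and 10 failures, the posterior is Beta(0.5+6, 0.5+10) = Beta(6.5, 10.5).

Posterior: Beta(6.5, 10.5)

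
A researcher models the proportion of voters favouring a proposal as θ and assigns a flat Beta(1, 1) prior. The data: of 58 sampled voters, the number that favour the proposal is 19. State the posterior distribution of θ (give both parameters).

Posterior: Beta(20, 40)

The binomial likelihood is conjugate to the Beta prior: with 19 successes and 39 failures, the posterior is Beta(1+19, 1+39) = Beta(20, 40).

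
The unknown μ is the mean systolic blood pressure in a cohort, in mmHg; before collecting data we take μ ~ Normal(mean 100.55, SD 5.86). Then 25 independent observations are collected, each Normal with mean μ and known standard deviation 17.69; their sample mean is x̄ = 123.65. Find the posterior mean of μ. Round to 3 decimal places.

With known σ, the Normal prior is conjugate. Weight on the data is w = (n/σ²)/(n/σ² + 1/τ₀²) = 0.0798885/(0.0798885+0.0291209) = 0.73286.
Posterior mean = w·x̄ + (1−w)·μ₀ = 0.73286·123.65 + 0.26714·100.55 = 117.479.

Posterior mean ≈ 117.479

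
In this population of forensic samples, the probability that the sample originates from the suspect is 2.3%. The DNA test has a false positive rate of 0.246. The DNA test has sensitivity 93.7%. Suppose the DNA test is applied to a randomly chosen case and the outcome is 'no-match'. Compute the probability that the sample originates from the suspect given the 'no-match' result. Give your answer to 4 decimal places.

P(H | E) ≈ 0.0020

Let H be the event that the sample originates from the suspect. P(H) = 0.023, so P(¬H) = 0.977. With E the 'no-match' result, P(E|H) = 0.063 and P(E|¬H) = 0.754.
P(E) = 0.063·0.023 + 0.754·0.977 = 0.0014490 + 0.73666 = 0.73811.
By Bayes' theorem, P(H|E) = 0.0014490 / 0.73811 = 0.0020.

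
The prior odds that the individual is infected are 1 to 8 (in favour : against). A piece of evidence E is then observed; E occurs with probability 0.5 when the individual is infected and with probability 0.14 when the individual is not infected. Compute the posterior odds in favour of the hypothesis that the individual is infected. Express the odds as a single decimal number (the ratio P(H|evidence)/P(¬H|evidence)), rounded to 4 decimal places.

Prior odds = 1/8 = 0.12500.
Likelihood ratio for E = 0.5/0.14 = 3.5714.
Posterior odds = prior odds × LR = 0.44643.

Posterior odds ≈ 0.4464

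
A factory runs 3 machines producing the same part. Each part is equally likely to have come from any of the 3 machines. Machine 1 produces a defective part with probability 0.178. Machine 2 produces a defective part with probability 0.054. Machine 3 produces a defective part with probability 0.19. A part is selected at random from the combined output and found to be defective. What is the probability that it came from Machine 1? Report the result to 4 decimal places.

Posterior probability ≈ 0.4218

P(defective|M1) = 0.178; P(defective|M2) = 0.054; P(defective|M3) = 0.19.
Prior × likelihood for each source: 0.333333·0.178=0.05933, 0.333333·0.054=0.01800, 0.333333·0.19=0.06333. Summing gives P(defective) = 0.14067.
P(Machine 1 | defective) = 0.05933 / 0.14067 = 0.4218.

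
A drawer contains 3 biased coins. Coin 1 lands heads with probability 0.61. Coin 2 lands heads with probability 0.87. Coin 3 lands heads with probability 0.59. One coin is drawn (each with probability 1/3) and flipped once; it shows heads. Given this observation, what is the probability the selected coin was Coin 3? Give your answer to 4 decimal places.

Posterior probability ≈ 0.2850

P(heads|C1) = 0.61; P(heads|C2) = 0.87; P(heads|C3) = 0.59.
Prior × likelihood for each source: 0.333333·0.61=0.2033, 0.333333·0.87=0.2900, 0.333333·0.59=0.1967. Summing gives P(heads) = 0.69000.
P(Coin 3 | heads) = 0.1967 / 0.69000 = 0.2850.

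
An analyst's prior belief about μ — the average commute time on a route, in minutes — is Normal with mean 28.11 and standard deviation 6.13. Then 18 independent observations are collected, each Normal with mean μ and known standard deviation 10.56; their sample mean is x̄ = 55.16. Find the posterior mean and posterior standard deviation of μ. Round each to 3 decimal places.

Posterior mean ≈ 51.332; posterior SD ≈ 2.306

Prior precision 1/τ₀² = 1/6.13² = 0.0266121; data precision n/σ² = 18/10.56² = 0.161415.
Posterior precision = 0.0266121 + 0.161415 = 0.188027, giving posterior SD = 1/√0.188027 = 2.306.
Posterior mean = (0.0266121·28.11 + 0.161415·55.16) / 0.188027 = 51.332.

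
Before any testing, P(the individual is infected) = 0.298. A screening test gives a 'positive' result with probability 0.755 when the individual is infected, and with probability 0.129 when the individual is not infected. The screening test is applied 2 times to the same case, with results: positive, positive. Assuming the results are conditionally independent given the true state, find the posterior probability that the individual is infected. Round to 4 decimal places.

Let H be the event that the individual is infected; start with P(H) = 0.298. P('positive'|H) = 0.755, P('positive'|¬H) = 0.129.
Update on result 1 ('positive'): P(H) ← 0.755·0.2980 / (0.755·0.2980 + 0.129·0.7020) = 0.22499/0.31555 = 0.7130.
Update on result 2 ('positive'): P(H) ← 0.755·0.7130 / (0.755·0.7130 + 0.129·0.2870) = 0.53833/0.57535 = 0.9357.

Posterior P(H) ≈ 0.9357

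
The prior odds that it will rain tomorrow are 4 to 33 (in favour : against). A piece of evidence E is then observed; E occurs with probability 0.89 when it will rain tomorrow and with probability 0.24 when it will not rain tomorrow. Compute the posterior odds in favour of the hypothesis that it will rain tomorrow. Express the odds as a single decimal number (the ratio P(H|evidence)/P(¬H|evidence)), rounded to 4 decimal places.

Posterior odds ≈ 0.4495

Prior odds = 4/33 = 0.12121. In log-odds, ln(0.12121) = -2.1102.
Add log likelihood ratio: ln(3.7083) = 1.3106.
Posterior log-odds = -0.79963, so posterior odds = exp(-0.79963) = 0.44949.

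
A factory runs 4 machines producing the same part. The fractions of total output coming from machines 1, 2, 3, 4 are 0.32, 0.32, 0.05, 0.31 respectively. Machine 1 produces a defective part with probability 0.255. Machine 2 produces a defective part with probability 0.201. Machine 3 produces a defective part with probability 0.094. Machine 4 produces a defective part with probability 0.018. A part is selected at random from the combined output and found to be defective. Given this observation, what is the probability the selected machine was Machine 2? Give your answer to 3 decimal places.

P(defective|M1) = 0.255; P(defective|M2) = 0.201; P(defective|M3) = 0.094; P(defective|M4) = 0.018.
Prior × likelihood for each source: 0.32·0.255=0.08160, 0.32·0.201=0.06432, 0.05·0.094=0.004700, 0.31·0.018=0.005580. Summing gives P(defective) = 0.15620.
P(Machine 2 | defective) = 0.06432 / 0.15620 = 0.412.

Posterior probability ≈ 0.412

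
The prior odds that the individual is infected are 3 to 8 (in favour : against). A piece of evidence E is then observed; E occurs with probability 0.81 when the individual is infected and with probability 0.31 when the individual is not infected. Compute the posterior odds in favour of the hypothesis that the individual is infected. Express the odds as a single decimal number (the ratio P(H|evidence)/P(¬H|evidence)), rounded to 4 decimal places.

Prior odds = 3/8 = 0.37500.
Likelihood ratio for E = 0.81/0.31 = 2.6129.
Posterior odds = prior odds × LR = 0.97984.

Posterior odds ≈ 0.9798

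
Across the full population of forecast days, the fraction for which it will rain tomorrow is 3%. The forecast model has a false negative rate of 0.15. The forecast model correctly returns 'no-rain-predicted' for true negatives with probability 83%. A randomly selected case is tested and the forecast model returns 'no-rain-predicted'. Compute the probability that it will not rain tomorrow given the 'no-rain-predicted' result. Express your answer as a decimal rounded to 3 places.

Let H be the event that it will rain tomorrow. P(H) = 0.03, so P(¬H) = 0.97. With E the 'no-rain-predicted' result, P(E|H) = 0.15 and P(E|¬H) = 0.83.
P(E) = 0.15·0.03 + 0.83·0.97 = 0.0045000 + 0.80510 = 0.80960.
By Bayes' theorem, P(H|E) = 0.0045000 / 0.80960 = 0.006. Hence P(¬H|E) = 1 − 0.006 = 0.994.

P(¬H | E) ≈ 0.994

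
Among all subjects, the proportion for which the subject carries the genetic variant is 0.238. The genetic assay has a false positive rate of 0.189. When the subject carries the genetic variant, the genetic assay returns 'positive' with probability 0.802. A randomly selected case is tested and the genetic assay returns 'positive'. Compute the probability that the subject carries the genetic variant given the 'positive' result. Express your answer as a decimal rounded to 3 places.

Let H be the event that the subject carries the genetic variant. P(H) = 0.238, so P(¬H) = 0.762. With E the 'positive' result, P(E|H) = 0.802 and P(E|¬H) = 0.189.
P(E) = 0.802·0.238 + 0.189·0.762 = 0.19088 + 0.14402 = 0.33489.
By Bayes' theorem, P(H|E) = 0.19088 / 0.33489 = 0.570.

P(H | E) ≈ 0.570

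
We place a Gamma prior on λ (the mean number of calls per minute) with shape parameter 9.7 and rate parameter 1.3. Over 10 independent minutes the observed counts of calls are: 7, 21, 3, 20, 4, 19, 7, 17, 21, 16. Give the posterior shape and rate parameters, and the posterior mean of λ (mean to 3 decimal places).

Posterior: Gamma(shape=144.7, rate=11.3); mean ≈ 12.805

The Poisson likelihood adds the total count to the shape and the number of exposure periods to the rate. Here ∑xᵢ = 135 and n = 10, so shape 9.7→144.7 and rate 1.3→11.3.
E[λ | data] = 144.7/11.3 = 12.805.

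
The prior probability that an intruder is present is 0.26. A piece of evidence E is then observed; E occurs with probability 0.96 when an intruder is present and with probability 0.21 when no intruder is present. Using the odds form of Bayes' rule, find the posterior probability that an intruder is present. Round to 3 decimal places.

Prior odds = 0.26/(1−0.26) = 0.35135.
Likelihood ratio for E = 0.96/0.21 = 4.5714.
Posterior odds = prior odds × LR = 1.6062.
Posterior probability = odds/(1+odds) = 1.6062/2.6062 = 0.616.

Posterior probability ≈ 0.616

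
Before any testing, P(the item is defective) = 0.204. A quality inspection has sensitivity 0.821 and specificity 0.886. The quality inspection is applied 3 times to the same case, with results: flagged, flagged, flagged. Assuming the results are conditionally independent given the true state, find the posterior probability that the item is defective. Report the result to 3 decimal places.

With H the event that the item is defective, the joint likelihood of the observed sequence is P(data|H) = 0.821·0.821·0.821 = 0.55339 and P(data|¬H) = 0.114·0.114·0.114 = 0.0014815.
Bayes: P(H|data) = 0.204·0.55339 / (0.204·0.55339 + 0.796·0.0014815) = 0.11289/0.11407 = 0.9897.

Posterior P(H) ≈ 0.990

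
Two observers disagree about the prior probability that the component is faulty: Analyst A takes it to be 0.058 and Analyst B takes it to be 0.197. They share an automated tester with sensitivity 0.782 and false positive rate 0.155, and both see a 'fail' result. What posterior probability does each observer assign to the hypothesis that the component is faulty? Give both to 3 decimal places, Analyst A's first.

Analyst A: 0.237; Analyst B: 0.553

P('+'|H) = 0.782, P('+'|¬H) = 0.155.
Analyst A: numerator 0.782·0.058 = 0.045356; evidence = 0.045356+0.155·0.942 = 0.19137; posterior = 0.237.
Analyst B: numerator 0.782·0.197 = 0.15405; evidence = 0.15405+0.155·0.803 = 0.27852; posterior = 0.553.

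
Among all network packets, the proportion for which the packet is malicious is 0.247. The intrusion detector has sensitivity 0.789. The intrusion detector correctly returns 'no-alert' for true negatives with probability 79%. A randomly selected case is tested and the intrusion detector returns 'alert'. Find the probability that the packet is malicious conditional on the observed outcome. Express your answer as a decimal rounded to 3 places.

P(H | E) ≈ 0.552

Let H be the event that the packet is malicious. P(H) = 0.247, so P(¬H) = 0.753. With E the 'alert' result, P(E|H) = 0.789 and P(E|¬H) = 0.21.
P(E) = 0.789·0.247 + 0.21·0.753 = 0.19488 + 0.15813 = 0.35301.
By Bayes' theorem, P(H|E) = 0.19488 / 0.35301 = 0.552.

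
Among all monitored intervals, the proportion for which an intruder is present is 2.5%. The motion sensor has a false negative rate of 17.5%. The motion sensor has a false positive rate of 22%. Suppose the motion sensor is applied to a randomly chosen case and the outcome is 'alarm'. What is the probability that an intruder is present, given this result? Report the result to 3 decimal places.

P(H | E) ≈ 0.088

Let H be the event that an intruder is present. P(H) = 0.025, so P(¬H) = 0.975. With E the 'alarm' result, P(E|H) = 0.825 and P(E|¬H) = 0.22.
P(E) = 0.825·0.025 + 0.22·0.975 = 0.020625 + 0.21450 = 0.23513.
By Bayes' theorem, P(H|E) = 0.020625 / 0.23513 = 0.088.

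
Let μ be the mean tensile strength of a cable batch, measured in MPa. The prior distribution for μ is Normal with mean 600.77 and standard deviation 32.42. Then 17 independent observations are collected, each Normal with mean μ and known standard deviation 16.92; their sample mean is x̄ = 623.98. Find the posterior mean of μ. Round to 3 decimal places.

Posterior mean ≈ 623.614

With known σ, the Normal prior is conjugate. Weight on the data is w = (n/σ²)/(n/σ² + 1/τ₀²) = 0.0593811/(0.0593811+0.00095142) = 0.98423.
Posterior mean = w·x̄ + (1−w)·μ₀ = 0.98423·623.98 + 0.015770·600.77 = 623.614.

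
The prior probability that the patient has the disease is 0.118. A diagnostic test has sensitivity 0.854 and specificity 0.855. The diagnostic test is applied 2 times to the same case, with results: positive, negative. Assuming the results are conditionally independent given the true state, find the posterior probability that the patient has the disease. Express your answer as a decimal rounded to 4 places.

Posterior P(H) ≈ 0.1186

Let H be the event that the patient has the disease; start with P(H) = 0.118. P('positive'|H) = 0.854, P('positive'|¬H) = 0.145.
Update on result 1 ('positive'): P(H) ← 0.854·0.1180 / (0.854·0.1180 + 0.145·0.8820) = 0.10077/0.22866 = 0.4407.
Update on result 2 ('negative'): P(H) ← 0.146·0.4407 / (0.146·0.4407 + 0.855·0.5593) = 0.064343/0.54254 = 0.1186.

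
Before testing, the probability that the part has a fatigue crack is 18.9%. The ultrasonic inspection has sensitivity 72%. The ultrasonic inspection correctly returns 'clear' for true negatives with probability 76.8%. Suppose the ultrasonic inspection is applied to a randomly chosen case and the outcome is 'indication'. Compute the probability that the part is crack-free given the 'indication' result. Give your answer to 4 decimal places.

P(¬H | E) ≈ 0.5803

Let H be the event that the part has a fatigue crack. P(H) = 0.189, so P(¬H) = 0.811. With E the 'indication' result, P(E|H) = 0.72 and P(E|¬H) = 0.232.
P(E) = 0.72·0.189 + 0.232·0.811 = 0.13608 + 0.18815 = 0.32423.
By Bayes' theorem, P(H|E) = 0.13608 / 0.32423 = 0.4197. Hence P(¬H|E) = 1 − 0.4197 = 0.5803.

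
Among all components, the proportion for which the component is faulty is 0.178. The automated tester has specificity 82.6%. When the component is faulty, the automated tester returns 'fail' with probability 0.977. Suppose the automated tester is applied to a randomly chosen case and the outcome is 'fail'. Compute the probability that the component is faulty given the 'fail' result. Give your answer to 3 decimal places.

Write H for 'the component is faulty'. Prior odds H:¬H = 0.178/0.822 = 0.21655. For the 'fail' outcome, the likelihood ratio is 0.977/0.174 = 5.6149.
Posterior odds = 0.21655 × 5.6149 = 1.2159, so P(H|E) = 1.2159/(1+1.2159) = 0.549.

P(H | E) ≈ 0.549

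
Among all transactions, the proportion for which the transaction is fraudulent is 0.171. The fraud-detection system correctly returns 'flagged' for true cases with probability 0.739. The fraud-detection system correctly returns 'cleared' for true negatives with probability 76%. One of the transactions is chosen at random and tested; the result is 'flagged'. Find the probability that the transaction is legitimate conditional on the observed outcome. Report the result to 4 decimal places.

Write H for 'the transaction is fraudulent'. Prior odds H:¬H = 0.171/0.829 = 0.20627. For the 'flagged' outcome, the likelihood ratio is 0.739/0.24 = 3.0792.
Posterior odds = 0.20627 × 3.0792 = 0.63515, so P(H|E) = 0.63515/(1+0.63515) = 0.3884. Then P(¬H|E) = 1 − 0.3884 = 0.6116.

P(¬H | E) ≈ 0.6116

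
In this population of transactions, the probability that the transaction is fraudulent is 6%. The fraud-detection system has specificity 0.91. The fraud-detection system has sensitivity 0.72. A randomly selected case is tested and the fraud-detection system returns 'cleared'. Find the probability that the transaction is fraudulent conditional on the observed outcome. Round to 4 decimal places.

Write H for 'the transaction is fraudulent'. Prior odds H:¬H = 0.06/0.94 = 0.063830. For the 'cleared' outcome, the likelihood ratio is 0.28/0.91 = 0.30769.
Posterior odds = 0.063830 × 0.30769 = 0.019640, so P(H|E) = 0.019640/(1+0.019640) = 0.0193.

P(H | E) ≈ 0.0193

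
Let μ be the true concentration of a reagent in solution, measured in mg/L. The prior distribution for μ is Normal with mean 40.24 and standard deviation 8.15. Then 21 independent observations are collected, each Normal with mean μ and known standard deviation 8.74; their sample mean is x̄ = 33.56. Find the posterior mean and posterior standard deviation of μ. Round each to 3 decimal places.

With known σ, the Normal prior is conjugate. Weight on the data is w = (n/σ²)/(n/σ² + 1/τ₀²) = 0.274914/(0.274914+0.0150551) = 0.94808.
Posterior mean = w·x̄ + (1−w)·μ₀ = 0.94808·33.56 + 0.051920·40.24 = 33.907. Posterior variance = 1/(0.274914+0.0150551) = 3.44865, so SD = 1.857.

Posterior mean ≈ 33.907; posterior SD ≈ 1.857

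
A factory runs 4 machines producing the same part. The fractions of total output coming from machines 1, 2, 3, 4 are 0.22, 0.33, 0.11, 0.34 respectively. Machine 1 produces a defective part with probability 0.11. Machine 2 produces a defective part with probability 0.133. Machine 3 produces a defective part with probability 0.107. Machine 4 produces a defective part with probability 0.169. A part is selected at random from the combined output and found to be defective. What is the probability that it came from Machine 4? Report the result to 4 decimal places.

Posterior probability ≈ 0.4184

Tabulate prior·likelihood by source: [1] prior 0.22, lik 0.11, product 0.02420; [2] prior 0.33, lik 0.133, product 0.04389; [3] prior 0.11, lik 0.107, product 0.01177; [4] prior 0.34, lik 0.169, product 0.05746.
Normalizing constant = 0.13732; the posterior for Machine 4 is its product over the sum, 0.05746/0.13732 = 0.4184.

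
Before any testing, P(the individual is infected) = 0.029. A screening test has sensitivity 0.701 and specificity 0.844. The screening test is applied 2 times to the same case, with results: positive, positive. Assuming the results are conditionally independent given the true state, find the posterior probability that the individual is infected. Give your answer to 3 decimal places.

Let H be the event that the individual is infected; start with P(H) = 0.029. P('positive'|H) = 0.701, P('positive'|¬H) = 0.156.
Update on result 1 ('positive'): P(H) ← 0.701·0.0290 / (0.701·0.0290 + 0.156·0.9710) = 0.020329/0.17180 = 0.1183.
Update on result 2 ('positive'): P(H) ← 0.701·0.1183 / (0.701·0.1183 + 0.156·0.8817) = 0.082947/0.22049 = 0.3762.

Posterior P(H) ≈ 0.376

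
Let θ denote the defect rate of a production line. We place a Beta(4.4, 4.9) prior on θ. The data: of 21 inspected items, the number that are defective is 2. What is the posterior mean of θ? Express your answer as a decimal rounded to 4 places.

Observing 2 successes and 19 failures updates Beta(4.4, 4.9) by adding the success and failure counts to the two shape parameters: α = 4.4+2 = 6.4, β = 4.9+19 = 23.9.
Posterior mean = α/(α+β) = 6.4/30.3 = 0.2112.

Posterior mean ≈ 0.2112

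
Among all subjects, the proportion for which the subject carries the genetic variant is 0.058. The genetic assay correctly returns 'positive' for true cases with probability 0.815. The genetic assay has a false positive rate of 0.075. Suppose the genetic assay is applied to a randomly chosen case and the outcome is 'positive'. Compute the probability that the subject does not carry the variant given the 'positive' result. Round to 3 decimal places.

P(¬H | E) ≈ 0.599

Write H for 'the subject carries the genetic variant'. Prior odds H:¬H = 0.058/0.942 = 0.061571. For the 'positive' outcome, the likelihood ratio is 0.815/0.075 = 10.867.
Posterior odds = 0.061571 × 10.867 = 0.66907, so P(H|E) = 0.66907/(1+0.66907) = 0.401. Then P(¬H|E) = 1 − 0.401 = 0.599.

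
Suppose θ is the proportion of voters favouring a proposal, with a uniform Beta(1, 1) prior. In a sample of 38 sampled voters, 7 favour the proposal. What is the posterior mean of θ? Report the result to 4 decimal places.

Observing 7 successes and 31 failures updates Beta(1, 1) by adding the success and failure counts to the two shape parameters: α = 1+7 = 8, β = 1+31 = 32.
E[θ | data] = 8/(8+32) = 0.2000.

Posterior mean ≈ 0.2000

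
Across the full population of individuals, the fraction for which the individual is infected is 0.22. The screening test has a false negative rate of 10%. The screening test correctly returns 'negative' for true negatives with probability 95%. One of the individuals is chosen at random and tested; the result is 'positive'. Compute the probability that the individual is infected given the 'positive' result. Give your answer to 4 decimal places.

Write H for 'the individual is infected'. Prior odds H:¬H = 0.22/0.78 = 0.28205. For the 'positive' outcome, the likelihood ratio is 0.9/0.05 = 18.000.
Posterior odds = 0.28205 × 18.000 = 5.0769, so P(H|E) = 5.0769/(1+5.0769) = 0.8354.

P(H | E) ≈ 0.8354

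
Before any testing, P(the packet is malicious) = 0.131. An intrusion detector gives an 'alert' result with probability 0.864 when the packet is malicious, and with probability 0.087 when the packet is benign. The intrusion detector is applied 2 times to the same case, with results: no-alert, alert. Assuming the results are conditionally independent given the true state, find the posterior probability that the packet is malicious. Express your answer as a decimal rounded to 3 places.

Let H be the event that the packet is malicious; start with P(H) = 0.131. P('alert'|H) = 0.864, P('alert'|¬H) = 0.087.
Update on result 1 ('no-alert'): P(H) ← 0.136·0.1310 / (0.136·0.1310 + 0.913·0.8690) = 0.017816/0.81121 = 0.0220.
Update on result 2 ('alert'): P(H) ← 0.864·0.0220 / (0.864·0.0220 + 0.087·0.9780) = 0.018975/0.10406 = 0.1823.

Posterior P(H) ≈ 0.182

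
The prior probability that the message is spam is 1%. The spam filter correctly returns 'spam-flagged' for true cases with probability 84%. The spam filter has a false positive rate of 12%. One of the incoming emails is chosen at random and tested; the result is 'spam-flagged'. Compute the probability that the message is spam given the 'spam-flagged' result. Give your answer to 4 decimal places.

Let H be the event that the message is spam. P(H) = 0.01, so P(¬H) = 0.99. With E the 'spam-flagged' result, P(E|H) = 0.84 and P(E|¬H) = 0.12.
P(E) = 0.84·0.01 + 0.12·0.99 = 0.0084000 + 0.11880 = 0.12720.
By Bayes' theorem, P(H|E) = 0.0084000 / 0.12720 = 0.0660.

P(H | E) ≈ 0.0660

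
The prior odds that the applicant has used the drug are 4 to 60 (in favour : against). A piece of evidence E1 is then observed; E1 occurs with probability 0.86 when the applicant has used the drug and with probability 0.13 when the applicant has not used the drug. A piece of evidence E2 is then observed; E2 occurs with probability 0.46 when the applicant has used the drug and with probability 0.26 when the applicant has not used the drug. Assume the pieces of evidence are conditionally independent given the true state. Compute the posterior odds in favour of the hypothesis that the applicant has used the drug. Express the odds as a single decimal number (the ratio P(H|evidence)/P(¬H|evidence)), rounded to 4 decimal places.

Prior odds = 4/60 = 0.066667.
Likelihood ratio for E1 = 0.86/0.13 = 6.6154.
Likelihood ratio for E2 = 0.46/0.26 = 1.7692.
Posterior odds = prior odds × LR₁ × LR₂ = 0.78028.

Posterior odds ≈ 0.7803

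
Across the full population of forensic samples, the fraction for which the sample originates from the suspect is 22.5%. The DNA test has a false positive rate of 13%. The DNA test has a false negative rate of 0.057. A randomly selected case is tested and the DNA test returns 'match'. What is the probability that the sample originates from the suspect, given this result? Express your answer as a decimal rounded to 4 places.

P(H | E) ≈ 0.6780

Let H be the event that the sample originates from the suspect. P(H) = 0.225, so P(¬H) = 0.775. With E the 'match' result, P(E|H) = 0.943 and P(E|¬H) = 0.13.
P(E) = 0.943·0.225 + 0.13·0.775 = 0.21218 + 0.10075 = 0.31293.
By Bayes' theorem, P(H|E) = 0.21218 / 0.31293 = 0.6780.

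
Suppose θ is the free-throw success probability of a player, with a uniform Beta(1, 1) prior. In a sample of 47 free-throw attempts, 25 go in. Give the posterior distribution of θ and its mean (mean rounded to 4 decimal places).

The binomial likelihood is conjugate to the Beta prior: with 25 successes and 22 failures, the posterior is Beta(1+25, 1+22) = Beta(26, 23).
E[θ | data] = 26/(26+23) = 0.5306.

Posterior: Beta(26, 23); mean ≈ 0.5306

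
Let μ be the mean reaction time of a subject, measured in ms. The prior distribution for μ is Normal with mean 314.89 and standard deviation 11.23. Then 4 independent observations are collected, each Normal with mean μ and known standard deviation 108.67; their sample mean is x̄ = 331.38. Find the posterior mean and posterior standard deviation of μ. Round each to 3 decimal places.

With known σ, the Normal prior is conjugate. Weight on the data is w = (n/σ²)/(n/σ² + 1/τ₀²) = 0.00033872/(0.00033872+0.00792940) = 0.040967.
Posterior mean = w·x̄ + (1−w)·μ₀ = 0.040967·331.38 + 0.95903·314.89 = 315.566. Posterior variance = 1/(0.00033872+0.00792940) = 120.946, so SD = 10.998.

Posterior mean ≈ 315.566; posterior SD ≈ 10.998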